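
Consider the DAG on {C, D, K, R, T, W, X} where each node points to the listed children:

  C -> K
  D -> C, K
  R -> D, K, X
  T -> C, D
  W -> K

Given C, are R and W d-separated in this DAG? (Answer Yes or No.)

Yes

Enumerating the 4 paths from R to W and testing each for blocking by {C}:
  1. R → K ← W — K:collider[blocks] ⇒ blocked
  2. R → D → C → K ← W — D:chain[open]; C:chain[blocks]; K:collider[blocks] ⇒ blocked
  3. R → D → K ← W — D:chain[open]; K:collider[blocks] ⇒ blocked
  4. R → D ← T → C → K ← W — D:collider[open]; T:fork[open]; C:chain[blocks]; K:collider[blocks] ⇒ blocked
Every path is blocked, so R and W are d-separated given {C}.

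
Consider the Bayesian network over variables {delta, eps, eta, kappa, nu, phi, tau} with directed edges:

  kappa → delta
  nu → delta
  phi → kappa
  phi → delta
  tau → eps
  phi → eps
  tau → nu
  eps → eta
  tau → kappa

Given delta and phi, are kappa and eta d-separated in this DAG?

No — kappa and eta are not d-separated given {delta, phi}.

6 paths connect kappa and eta; each must be blocked for d-separation to hold:
  1. kappa ← phi → eps → eta — phi:fork[blocks]; eps:chain[open] ⇒ blocked
  2. kappa ← phi → delta ← nu ← tau → eps → eta — phi:fork[blocks]; delta:collider[open]; nu:chain[open]; tau:fork[open]; eps:chain[open] ⇒ blocked
  3. kappa → delta ← phi → eps → eta — delta:collider[open]; phi:fork[blocks]; eps:chain[open] ⇒ blocked
  4. kappa → delta ← nu ← tau → eps → eta — delta:collider[open]; nu:chain[open]; tau:fork[open]; eps:chain[open] ⇒ active
  5. kappa ← tau → eps → eta — tau:fork[open]; eps:chain[open] ⇒ active
  6. kappa ← tau → nu → delta ← phi → eps → eta — tau:fork[open]; nu:chain[open]; delta:collider[open]; phi:fork[blocks]; eps:chain[open] ⇒ blocked
Since the path kappa → delta ← nu ← tau → eps → eta is active, kappa and eta are not d-separated given {delta, phi}.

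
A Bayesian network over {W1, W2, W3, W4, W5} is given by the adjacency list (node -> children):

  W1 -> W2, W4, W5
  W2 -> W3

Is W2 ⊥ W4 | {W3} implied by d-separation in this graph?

No

The only undirected path from W2 to W4 is:
Path 1: W2 ← W1 → W4
  W1 is a fork and W1 is not conditioned on — no node blocks this path, so it is active.
At least one path is unblocked, so d-separation fails.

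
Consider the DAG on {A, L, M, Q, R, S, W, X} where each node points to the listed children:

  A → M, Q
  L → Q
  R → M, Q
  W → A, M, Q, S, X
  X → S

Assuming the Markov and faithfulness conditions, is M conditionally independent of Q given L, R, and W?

No

There are 5 undirected paths between M and Q; checking each against the conditioning set {L, R, W}:
Path 1: M ← A → Q
  A is a fork and A is not conditioned on — no node blocks this path, so it is active.
Path 2: M ← A ← W → Q
  W is a fork here and W is conditioned on, so the path is blocked at W.
Path 3: M ← R → Q
  R is a fork here and R is conditioned on, so the path is blocked at R.
Path 4: M ← W → A → Q
  W is a fork here and W is conditioned on, so the path is blocked at W.
Path 5: M ← W → Q
  W is a fork here and W is conditioned on, so the path is blocked at W.
Since the path M ← A → Q is active, M and Q are not d-separated given {L, R, W}.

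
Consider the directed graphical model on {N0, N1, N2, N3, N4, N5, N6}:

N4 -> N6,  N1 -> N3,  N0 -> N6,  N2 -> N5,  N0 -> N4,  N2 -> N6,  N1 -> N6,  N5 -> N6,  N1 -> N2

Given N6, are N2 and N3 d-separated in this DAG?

Enumerating the 3 paths from N2 to N3 and testing each for blocking by {N6}:
Path 1: N2 ← N1 → N3
  N1 is a fork and N1 is not conditioned on — no node blocks this path, so it is active.
Path 2: N2 → N5 → N6 ← N1 → N3
  N5 is a chain and N5 is not conditioned on; N6 is a collider and N6 is conditioned on, which opens it; N1 is a fork and N1 is not conditioned on — no node blocks this path, so it is active.
Path 3: N2 → N6 ← N1 → N3
  N6 is a collider and N6 is conditioned on, which opens it; N1 is a fork and N1 is not conditioned on — no node blocks this path, so it is active.
Because an active path exists, N2 and N3 are not d-separated.

No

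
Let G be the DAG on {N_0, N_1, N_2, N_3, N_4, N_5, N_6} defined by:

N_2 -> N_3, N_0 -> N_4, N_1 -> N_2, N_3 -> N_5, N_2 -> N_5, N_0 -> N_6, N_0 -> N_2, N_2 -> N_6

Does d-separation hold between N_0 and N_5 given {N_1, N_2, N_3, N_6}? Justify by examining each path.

4 paths connect N_0 and N_5; each must be blocked for d-separation to hold:
Path 1: N_0 → N_6 ← N_2 → N_3 → N_5
  N_2 is a fork here and N_2 is conditioned on, so the path is blocked at N_2.
Path 2: N_0 → N_6 ← N_2 → N_5
  N_2 is a fork here and N_2 is conditioned on, so the path is blocked at N_2.
Path 3: N_0 → N_2 → N_3 → N_5
  N_2 is a chain here and N_2 is conditioned on, so the path is blocked at N_2.
Path 4: N_0 → N_2 → N_5
  N_2 is a chain here and N_2 is conditioned on, so the path is blocked at N_2.
Every path is blocked, so N_0 and N_5 are d-separated given {N_1, N_2, N_3, N_6}.

Yes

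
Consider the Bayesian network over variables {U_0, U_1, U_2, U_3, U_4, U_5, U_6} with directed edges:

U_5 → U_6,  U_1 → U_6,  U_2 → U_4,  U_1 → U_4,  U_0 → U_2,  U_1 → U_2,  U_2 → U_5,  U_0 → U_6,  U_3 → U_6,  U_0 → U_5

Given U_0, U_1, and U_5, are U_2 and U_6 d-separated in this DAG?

Yes

We examine all 6 paths between U_2 and U_6:
Path 1: U_2 → U_5 → U_6
  U_5 is a chain here and U_5 is conditioned on, so the path is blocked at U_5.
Path 2: U_2 → U_5 ← U_0 → U_6
  U_0 is a fork here and U_0 is conditioned on, so the path is blocked at U_0.
Path 3: U_2 → U_4 ← U_1 → U_6
  U_4 is a collider here and neither U_4 nor any of its descendants is conditioned on, so the collider stays closed — the path is blocked at U_4.
Path 4: U_2 ← U_1 → U_6
  U_1 is a fork here and U_1 is conditioned on, so the path is blocked at U_1.
Path 5: U_2 ← U_0 → U_6
  U_0 is a fork here and U_0 is conditioned on, so the path is blocked at U_0.
Path 6: U_2 ← U_0 → U_5 → U_6
  U_0 is a fork here and U_0 is conditioned on, so the path is blocked at U_0.
All paths are blocked; U_2 ⊥ U_6 | {U_0, U_1, U_5} holds.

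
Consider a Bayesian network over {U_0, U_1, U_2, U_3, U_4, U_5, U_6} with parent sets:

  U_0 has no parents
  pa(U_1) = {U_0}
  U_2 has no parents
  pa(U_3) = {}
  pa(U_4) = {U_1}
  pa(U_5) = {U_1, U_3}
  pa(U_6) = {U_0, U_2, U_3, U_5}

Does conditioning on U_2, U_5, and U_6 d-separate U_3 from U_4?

No — U_3 and U_4 are not d-separated given {U_2, U_5, U_6}.

There are 4 undirected paths between U_3 and U_4; checking each against the conditioning set {U_2, U_5, U_6}:
Path 1: U_3 → U_5 ← U_1 → U_4
  U_5 is a collider and U_5 is conditioned on, which opens it; U_1 is a fork and U_1 is not conditioned on — no node blocks this path, so it is active.
Path 2: U_3 → U_5 → U_6 ← U_0 → U_1 → U_4
  U_5 is a chain here and U_5 is conditioned on, so the path is blocked at U_5.
Path 3: U_3 → U_6 ← U_0 → U_1 → U_4
  U_6 is a collider and U_6 is conditioned on, which opens it; U_0 is a fork and U_0 is not conditioned on; U_1 is a chain and U_1 is not conditioned on — no node blocks this path, so it is active.
Path 4: U_3 → U_6 ← U_5 ← U_1 → U_4
  U_5 is a chain here and U_5 is conditioned on, so the path is blocked at U_5.
Because an active path exists, U_3 and U_4 are not d-separated.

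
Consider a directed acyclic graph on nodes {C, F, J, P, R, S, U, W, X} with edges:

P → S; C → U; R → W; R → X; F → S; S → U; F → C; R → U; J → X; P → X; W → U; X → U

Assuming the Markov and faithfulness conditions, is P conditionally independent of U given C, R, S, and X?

Enumerating the 5 paths from P to U and testing each for blocking by {C, R, S, X}:
Path 1: P → S → U
  S is a chain here and S is conditioned on, so the path is blocked at S.
Path 2: P → S ← F → C → U
  C is a chain here and C is conditioned on, so the path is blocked at C.
Path 3: P → X → U
  X is a chain here and X is conditioned on, so the path is blocked at X.
Path 4: P → X ← R → W → U
  R is a fork here and R is conditioned on, so the path is blocked at R.
Path 5: P → X ← R → U
  R is a fork here and R is conditioned on, so the path is blocked at R.
All paths are blocked; P ⊥ U | {C, R, S, X} holds.

Yes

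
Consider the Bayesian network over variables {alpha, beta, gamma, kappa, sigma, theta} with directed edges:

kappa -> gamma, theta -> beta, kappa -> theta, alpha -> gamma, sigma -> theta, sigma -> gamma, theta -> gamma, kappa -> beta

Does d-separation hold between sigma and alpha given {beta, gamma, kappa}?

4 paths connect sigma and alpha; each must be blocked for d-separation to hold:
Path 1: sigma → gamma ← alpha
  gamma is a collider and gamma is conditioned on, which opens it — no node blocks this path, so it is active.
Path 2: sigma → theta → gamma ← alpha
  theta is a chain and theta is not conditioned on; gamma is a collider and gamma is conditioned on, which opens it — no node blocks this path, so it is active.
Path 3: sigma → theta → beta ← kappa → gamma ← alpha
  kappa is a fork here and kappa is conditioned on, so the path is blocked at kappa.
Path 4: sigma → theta ← kappa → gamma ← alpha
  kappa is a fork here and kappa is conditioned on, so the path is blocked at kappa.
At least one path is unblocked, so d-separation fails.

No — sigma and alpha are not d-separated given {beta, gamma, kappa}.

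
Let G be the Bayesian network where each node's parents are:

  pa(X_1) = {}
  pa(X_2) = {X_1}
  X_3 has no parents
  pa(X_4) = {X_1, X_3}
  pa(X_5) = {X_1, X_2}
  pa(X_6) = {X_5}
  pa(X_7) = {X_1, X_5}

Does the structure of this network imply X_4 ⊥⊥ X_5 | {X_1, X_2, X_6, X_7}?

Yes

Enumerating the 3 paths from X_4 to X_5 and testing each for blocking by {X_1, X_2, X_6, X_7}:
  1. X_4 ← X_1 → X_2 → X_5 — X_1:fork[blocks]; X_2:chain[blocks] ⇒ blocked
  2. X_4 ← X_1 → X_5 — X_1:fork[blocks] ⇒ blocked
  3. X_4 ← X_1 → X_7 ← X_5 — X_1:fork[blocks]; X_7:collider[open] ⇒ blocked
Since every path is blocked, d-separation holds.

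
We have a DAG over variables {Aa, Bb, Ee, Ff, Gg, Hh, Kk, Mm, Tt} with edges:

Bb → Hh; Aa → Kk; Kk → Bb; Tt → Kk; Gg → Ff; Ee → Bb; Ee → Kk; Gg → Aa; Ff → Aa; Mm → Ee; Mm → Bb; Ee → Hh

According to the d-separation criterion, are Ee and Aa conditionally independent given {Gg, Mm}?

There are 4 undirected paths between Ee and Aa; checking each against the conditioning set {Gg, Mm}:
Path 1: Ee → Hh ← Bb ← Kk ← Aa
  Hh is a collider here and neither Hh nor any of its descendants is conditioned on, so the collider stays closed — the path is blocked at Hh.
Path 2: Ee ← Mm → Bb ← Kk ← Aa
  Mm is a fork here and Mm is conditioned on, so the path is blocked at Mm.
Path 3: Ee → Bb ← Kk ← Aa
  Bb is a collider here and neither Bb nor any of its descendants is conditioned on, so the collider stays closed — the path is blocked at Bb.
Path 4: Ee → Kk ← Aa
  Kk is a collider here and neither Kk nor any of its descendants is conditioned on, so the collider stays closed — the path is blocked at Kk.
Since every path is blocked, d-separation holds.

Yes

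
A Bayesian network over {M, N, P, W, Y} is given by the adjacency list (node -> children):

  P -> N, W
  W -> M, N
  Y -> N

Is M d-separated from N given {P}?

No — M and N are not d-separated given {P}.

2 paths connect M and N; each must be blocked for d-separation to hold:
Path 1: M ← W ← P → N
  P is a fork here and P is conditioned on, so the path is blocked at P.
Path 2: M ← W → N
  W is a fork and W is not conditioned on — no node blocks this path, so it is active.
Since the path M ← W → N is active, M and N are not d-separated given {P}.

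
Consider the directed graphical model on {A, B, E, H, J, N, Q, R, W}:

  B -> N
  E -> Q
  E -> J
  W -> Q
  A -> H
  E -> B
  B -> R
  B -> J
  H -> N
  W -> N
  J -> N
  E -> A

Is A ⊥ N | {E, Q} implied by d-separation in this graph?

No — A and N are not d-separated given {E, Q}.

6 paths connect A and N; each must be blocked for d-separation to hold:
Path 1: A → H → N
  H is a chain and H is not conditioned on — no node blocks this path, so it is active.
Path 2: A ← E → J → N
  E is a fork here and E is conditioned on, so the path is blocked at E.
Path 3: A ← E → J ← B → N
  E is a fork here and E is conditioned on, so the path is blocked at E.
Path 4: A ← E → B → N
  E is a fork here and E is conditioned on, so the path is blocked at E.
Path 5: A ← E → B → J → N
  E is a fork here and E is conditioned on, so the path is blocked at E.
Path 6: A ← E → Q ← W → N
  E is a fork here and E is conditioned on, so the path is blocked at E.
Since the path A → H → N is active, A and N are not d-separated given {E, Q}.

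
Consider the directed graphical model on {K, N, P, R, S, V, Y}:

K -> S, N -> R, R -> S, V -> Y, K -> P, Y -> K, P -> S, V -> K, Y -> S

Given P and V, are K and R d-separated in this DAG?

Yes

There are 4 undirected paths between K and R; checking each against the conditioning set {P, V}:
  1. K ← V → Y → S ← R — V:fork[blocks]; Y:chain[open]; S:collider[blocks] ⇒ blocked
  2. K → S ← R — S:collider[blocks] ⇒ blocked
  3. K ← Y → S ← R — Y:fork[open]; S:collider[blocks] ⇒ blocked
  4. K → P → S ← R — P:chain[blocks]; S:collider[blocks] ⇒ blocked
All paths are blocked; K ⊥ R | {P, V} holds.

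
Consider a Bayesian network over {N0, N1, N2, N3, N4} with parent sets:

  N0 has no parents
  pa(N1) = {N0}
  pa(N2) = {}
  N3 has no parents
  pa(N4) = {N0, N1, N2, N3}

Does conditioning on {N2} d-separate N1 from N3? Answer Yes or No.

2 paths connect N1 and N3; each must be blocked for d-separation to hold:
Path 1: N1 → N4 ← N3
  N4 is a collider here and neither N4 nor any of its descendants is conditioned on, so the collider stays closed — the path is blocked at N4.
Path 2: N1 ← N0 → N4 ← N3
  N4 is a collider here and neither N4 nor any of its descendants is conditioned on, so the collider stays closed — the path is blocked at N4.
Since every path is blocked, d-separation holds.

Yes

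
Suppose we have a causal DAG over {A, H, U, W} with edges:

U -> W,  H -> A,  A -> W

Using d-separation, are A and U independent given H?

Yes — A and U are d-separated given {H}.

Only one path connects A and U:
  1. A → W ← U — W:collider[blocks] ⇒ blocked
Since every path is blocked, d-separation holds.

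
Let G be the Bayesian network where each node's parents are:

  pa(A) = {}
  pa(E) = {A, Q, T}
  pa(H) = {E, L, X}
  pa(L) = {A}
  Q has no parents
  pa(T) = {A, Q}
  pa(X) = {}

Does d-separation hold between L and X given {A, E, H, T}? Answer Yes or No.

No

There are 4 undirected paths between L and X; checking each against the conditioning set {A, E, H, T}:
  1. L → H ← X — H:collider[open] ⇒ active
  2. L ← A → E → H ← X — A:fork[blocks]; E:chain[blocks]; H:collider[open] ⇒ blocked
  3. L ← A → T → E → H ← X — A:fork[blocks]; T:chain[blocks]; E:chain[blocks]; H:collider[open] ⇒ blocked
  4. L ← A → T ← Q → E → H ← X — A:fork[blocks]; T:collider[open]; Q:fork[open]; E:chain[blocks]; H:collider[open] ⇒ blocked
Because an active path exists, L and X are not d-separated.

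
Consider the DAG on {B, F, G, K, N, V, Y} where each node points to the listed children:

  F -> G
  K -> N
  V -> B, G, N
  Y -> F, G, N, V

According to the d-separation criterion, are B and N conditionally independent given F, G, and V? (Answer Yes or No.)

Enumerating the 4 paths from B to N and testing each for blocking by {F, G, V}:
  1. B ← V → G ← F ← Y → N — V:fork[blocks]; G:collider[open]; F:chain[blocks]; Y:fork[open] ⇒ blocked
  2. B ← V → G ← Y → N — V:fork[blocks]; G:collider[open]; Y:fork[open] ⇒ blocked
  3. B ← V ← Y → N — V:chain[blocks]; Y:fork[open] ⇒ blocked
  4. B ← V → N — V:fork[blocks] ⇒ blocked
Since every path is blocked, d-separation holds.

Yes — B and N are d-separated given {F, G, V}.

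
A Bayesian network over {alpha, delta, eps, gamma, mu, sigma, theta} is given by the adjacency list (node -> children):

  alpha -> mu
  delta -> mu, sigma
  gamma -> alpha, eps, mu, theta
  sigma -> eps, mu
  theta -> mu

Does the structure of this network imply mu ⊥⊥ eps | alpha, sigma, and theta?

There are 5 undirected paths between mu and eps; checking each against the conditioning set {alpha, sigma, theta}:
Path 1: mu ← theta ← gamma → eps
  theta is a chain here and theta is conditioned on, so the path is blocked at theta.
Path 2: mu ← gamma → eps
  gamma is a fork and gamma is not conditioned on — no node blocks this path, so it is active.
Path 3: mu ← sigma → eps
  sigma is a fork here and sigma is conditioned on, so the path is blocked at sigma.
Path 4: mu ← delta → sigma → eps
  sigma is a chain here and sigma is conditioned on, so the path is blocked at sigma.
Path 5: mu ← alpha ← gamma → eps
  alpha is a chain here and alpha is conditioned on, so the path is blocked at alpha.
Because an active path exists, mu and eps are not d-separated.

No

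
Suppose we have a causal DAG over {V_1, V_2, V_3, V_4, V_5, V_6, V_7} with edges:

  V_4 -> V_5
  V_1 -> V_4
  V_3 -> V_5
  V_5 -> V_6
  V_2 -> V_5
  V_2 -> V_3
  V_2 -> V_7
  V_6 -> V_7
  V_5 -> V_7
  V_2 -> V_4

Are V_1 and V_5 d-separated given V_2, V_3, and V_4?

Yes

We examine all 5 paths between V_1 and V_5:
Path 1: V_1 → V_4 ← V_2 → V_3 → V_5
  V_2 is a fork here and V_2 is conditioned on, so the path is blocked at V_2.
Path 2: V_1 → V_4 ← V_2 → V_7 ← V_6 ← V_5
  V_2 is a fork here and V_2 is conditioned on, so the path is blocked at V_2.
Path 3: V_1 → V_4 ← V_2 → V_7 ← V_5
  V_2 is a fork here and V_2 is conditioned on, so the path is blocked at V_2.
Path 4: V_1 → V_4 ← V_2 → V_5
  V_2 is a fork here and V_2 is conditioned on, so the path is blocked at V_2.
Path 5: V_1 → V_4 → V_5
  V_4 is a chain here and V_4 is conditioned on, so the path is blocked at V_4.
Since every path is blocked, d-separation holds.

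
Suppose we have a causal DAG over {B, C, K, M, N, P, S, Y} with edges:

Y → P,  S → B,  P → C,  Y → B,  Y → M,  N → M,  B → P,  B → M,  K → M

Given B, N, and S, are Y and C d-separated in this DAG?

Enumerating the 3 paths from Y to C and testing each for blocking by {B, N, S}:
Path 1: Y → M ← B → P → C
  M is a collider here and neither M nor any of its descendants is conditioned on, so the collider stays closed — the path is blocked at M.
Path 2: Y → B → P → C
  B is a chain here and B is conditioned on, so the path is blocked at B.
Path 3: Y → P → C
  P is a chain and P is not conditioned on — no node blocks this path, so it is active.
Because an active path exists, Y and C are not d-separated.

No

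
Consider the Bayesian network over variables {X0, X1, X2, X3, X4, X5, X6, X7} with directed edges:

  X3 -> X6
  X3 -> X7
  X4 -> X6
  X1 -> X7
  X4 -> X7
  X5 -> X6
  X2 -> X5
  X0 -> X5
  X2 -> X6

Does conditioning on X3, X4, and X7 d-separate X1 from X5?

Yes — X1 and X5 are d-separated given {X3, X4, X7}.

4 paths connect X1 and X5; each must be blocked for d-separation to hold:
Path 1: X1 → X7 ← X3 → X6 ← X5
  X3 is a fork here and X3 is conditioned on, so the path is blocked at X3.
Path 2: X1 → X7 ← X3 → X6 ← X2 → X5
  X3 is a fork here and X3 is conditioned on, so the path is blocked at X3.
Path 3: X1 → X7 ← X4 → X6 ← X5
  X4 is a fork here and X4 is conditioned on, so the path is blocked at X4.
Path 4: X1 → X7 ← X4 → X6 ← X2 → X5
  X4 is a fork here and X4 is conditioned on, so the path is blocked at X4.
All paths are blocked; X1 ⊥ X5 | {X3, X4, X7} holds.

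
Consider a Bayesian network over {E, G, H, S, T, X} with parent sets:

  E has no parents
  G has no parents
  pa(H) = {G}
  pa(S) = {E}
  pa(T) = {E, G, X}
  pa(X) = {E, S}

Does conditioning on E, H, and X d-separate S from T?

Enumerating the 4 paths from S to T and testing each for blocking by {E, H, X}:
Path 1: S ← E → T
  E is a fork here and E is conditioned on, so the path is blocked at E.
Path 2: S ← E → X → T
  E is a fork here and E is conditioned on, so the path is blocked at E.
Path 3: S → X → T
  X is a chain here and X is conditioned on, so the path is blocked at X.
Path 4: S → X ← E → T
  E is a fork here and E is conditioned on, so the path is blocked at E.
Every path is blocked, so S and T are d-separated given {E, H, X}.

Yes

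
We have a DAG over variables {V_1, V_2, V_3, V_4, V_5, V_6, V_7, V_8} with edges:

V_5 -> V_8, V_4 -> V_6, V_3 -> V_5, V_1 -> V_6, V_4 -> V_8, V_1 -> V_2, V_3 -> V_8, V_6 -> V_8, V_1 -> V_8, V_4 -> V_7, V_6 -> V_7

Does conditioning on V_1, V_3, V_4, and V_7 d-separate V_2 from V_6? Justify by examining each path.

Yes

Enumerating the 4 paths from V_2 to V_6 and testing each for blocking by {V_1, V_3, V_4, V_7}:
  1. V_2 ← V_1 → V_8 ← V_6 — V_1:fork[blocks]; V_8:collider[blocks] ⇒ blocked
  2. V_2 ← V_1 → V_8 ← V_4 → V_7 ← V_6 — V_1:fork[blocks]; V_8:collider[blocks]; V_4:fork[blocks]; V_7:collider[open] ⇒ blocked
  3. V_2 ← V_1 → V_8 ← V_4 → V_6 — V_1:fork[blocks]; V_8:collider[blocks]; V_4:fork[blocks] ⇒ blocked
  4. V_2 ← V_1 → V_6 — V_1:fork[blocks] ⇒ blocked
Since every path is blocked, d-separation holds.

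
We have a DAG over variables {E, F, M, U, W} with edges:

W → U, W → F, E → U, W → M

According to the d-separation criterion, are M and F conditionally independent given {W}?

Only one path connects M and F:
Path 1: M ← W → F
  W is a fork here and W is conditioned on, so the path is blocked at W.
Since every path is blocked, d-separation holds.

Yes — M and F are d-separated given {W}.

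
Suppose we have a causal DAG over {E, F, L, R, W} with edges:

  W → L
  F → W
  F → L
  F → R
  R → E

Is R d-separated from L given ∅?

We examine all 2 paths between R and L:
Path 1: R ← F → W → L
  F is a fork and F is not conditioned on; W is a chain and W is not conditioned on — no node blocks this path, so it is active.
Path 2: R ← F → L
  F is a fork and F is not conditioned on — no node blocks this path, so it is active.
Because an active path exists, R and L are not d-separated.

No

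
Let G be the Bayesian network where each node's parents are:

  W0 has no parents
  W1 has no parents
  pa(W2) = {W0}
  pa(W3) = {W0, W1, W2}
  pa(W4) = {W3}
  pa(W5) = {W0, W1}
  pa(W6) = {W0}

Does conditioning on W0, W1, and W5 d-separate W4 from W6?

Yes — W4 and W6 are d-separated given {W0, W1, W5}.

There are 3 undirected paths between W4 and W6; checking each against the conditioning set {W0, W1, W5}:
  1. W4 ← W3 ← W2 ← W0 → W6 — W3:chain[open]; W2:chain[open]; W0:fork[blocks] ⇒ blocked
  2. W4 ← W3 ← W0 → W6 — W3:chain[open]; W0:fork[blocks] ⇒ blocked
  3. W4 ← W3 ← W1 → W5 ← W0 → W6 — W3:chain[open]; W1:fork[blocks]; W5:collider[open]; W0:fork[blocks] ⇒ blocked
Every path is blocked, so W4 and W6 are d-separated given {W0, W1, W5}.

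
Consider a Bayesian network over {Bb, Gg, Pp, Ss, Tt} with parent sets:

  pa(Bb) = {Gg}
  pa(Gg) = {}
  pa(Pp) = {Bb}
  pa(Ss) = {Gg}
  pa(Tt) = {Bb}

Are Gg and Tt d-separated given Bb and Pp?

Yes

The only undirected path from Gg to Tt is:
Path 1: Gg → Bb → Tt
  Bb is a chain here and Bb is conditioned on, so the path is blocked at Bb.
Since every path is blocked, d-separation holds.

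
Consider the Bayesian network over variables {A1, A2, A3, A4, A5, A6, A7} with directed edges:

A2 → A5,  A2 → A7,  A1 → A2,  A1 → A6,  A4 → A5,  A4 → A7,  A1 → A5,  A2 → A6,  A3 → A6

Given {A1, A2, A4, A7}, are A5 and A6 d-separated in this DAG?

Yes

6 paths connect A5 and A6; each must be blocked for d-separation to hold:
Path 1: A5 ← A4 → A7 ← A2 ← A1 → A6
  A4 is a fork here and A4 is conditioned on, so the path is blocked at A4.
Path 2: A5 ← A4 → A7 ← A2 → A6
  A4 is a fork here and A4 is conditioned on, so the path is blocked at A4.
Path 3: A5 ← A1 → A2 → A6
  A1 is a fork here and A1 is conditioned on, so the path is blocked at A1.
Path 4: A5 ← A1 → A6
  A1 is a fork here and A1 is conditioned on, so the path is blocked at A1.
Path 5: A5 ← A2 ← A1 → A6
  A2 is a chain here and A2 is conditioned on, so the path is blocked at A2.
Path 6: A5 ← A2 → A6
  A2 is a fork here and A2 is conditioned on, so the path is blocked at A2.
All paths are blocked; A5 ⊥ A6 | {A1, A2, A4, A7} holds.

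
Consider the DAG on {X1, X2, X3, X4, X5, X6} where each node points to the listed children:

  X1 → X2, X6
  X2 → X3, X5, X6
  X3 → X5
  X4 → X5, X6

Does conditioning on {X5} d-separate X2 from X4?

4 paths connect X2 and X4; each must be blocked for d-separation to hold:
  1. X2 → X6 ← X4 — X6:collider[blocks] ⇒ blocked
  2. X2 → X5 ← X4 — X5:collider[open] ⇒ active
  3. X2 → X3 → X5 ← X4 — X3:chain[open]; X5:collider[open] ⇒ active
  4. X2 ← X1 → X6 ← X4 — X1:fork[open]; X6:collider[blocks] ⇒ blocked
Since the path X2 → X5 ← X4 is active, X2 and X4 are not d-separated given {X5}.

No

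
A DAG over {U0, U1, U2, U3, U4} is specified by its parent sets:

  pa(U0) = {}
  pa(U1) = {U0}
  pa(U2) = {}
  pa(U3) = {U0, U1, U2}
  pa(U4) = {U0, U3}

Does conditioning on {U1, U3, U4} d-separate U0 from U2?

No

There are 3 undirected paths between U0 and U2; checking each against the conditioning set {U1, U3, U4}:
Path 1: U0 → U1 → U3 ← U2
  U1 is a chain here and U1 is conditioned on, so the path is blocked at U1.
Path 2: U0 → U3 ← U2
  U3 is a collider and U3 is conditioned on, which opens it — no node blocks this path, so it is active.
Path 3: U0 → U4 ← U3 ← U2
  U3 is a chain here and U3 is conditioned on, so the path is blocked at U3.
Because an active path exists, U0 and U2 are not d-separated.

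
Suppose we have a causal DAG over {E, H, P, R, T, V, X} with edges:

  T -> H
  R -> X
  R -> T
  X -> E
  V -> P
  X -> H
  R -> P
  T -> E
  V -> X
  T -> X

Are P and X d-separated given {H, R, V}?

Enumerating the 5 paths from P to X and testing each for blocking by {H, R, V}:
Path 1: P ← R → T → H ← X
  R is a fork here and R is conditioned on, so the path is blocked at R.
Path 2: P ← R → T → X
  R is a fork here and R is conditioned on, so the path is blocked at R.
Path 3: P ← R → T → E ← X
  R is a fork here and R is conditioned on, so the path is blocked at R.
Path 4: P ← R → X
  R is a fork here and R is conditioned on, so the path is blocked at R.
Path 5: P ← V → X
  V is a fork here and V is conditioned on, so the path is blocked at V.
All paths are blocked; P ⊥ X | {H, R, V} holds.

Yes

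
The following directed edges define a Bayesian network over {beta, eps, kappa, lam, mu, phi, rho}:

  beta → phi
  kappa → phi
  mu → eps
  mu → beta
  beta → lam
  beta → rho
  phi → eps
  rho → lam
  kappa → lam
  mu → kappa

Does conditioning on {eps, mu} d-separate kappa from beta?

No

There are 6 undirected paths between kappa and beta; checking each against the conditioning set {eps, mu}:
Path 1: kappa → lam ← rho ← beta
  lam is a collider here and neither lam nor any of its descendants is conditioned on, so the collider stays closed — the path is blocked at lam.
Path 2: kappa → lam ← beta
  lam is a collider here and neither lam nor any of its descendants is conditioned on, so the collider stays closed — the path is blocked at lam.
Path 3: kappa → phi ← beta
  phi is a collider and its descendant eps is conditioned on, which opens it — no node blocks this path, so it is active.
Path 4: kappa → phi → eps ← mu → beta
  mu is a fork here and mu is conditioned on, so the path is blocked at mu.
Path 5: kappa ← mu → beta
  mu is a fork here and mu is conditioned on, so the path is blocked at mu.
Path 6: kappa ← mu → eps ← phi ← beta
  mu is a fork here and mu is conditioned on, so the path is blocked at mu.
At least one path is unblocked, so d-separation fails.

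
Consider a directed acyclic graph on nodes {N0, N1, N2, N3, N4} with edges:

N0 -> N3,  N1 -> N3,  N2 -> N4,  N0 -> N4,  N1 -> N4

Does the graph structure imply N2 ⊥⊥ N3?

Yes

2 paths connect N2 and N3; each must be blocked for d-separation to hold:
Path 1: N2 → N4 ← N1 → N3
  N4 is a collider here and neither N4 nor any of its descendants is conditioned on, so the collider stays closed — the path is blocked at N4.
Path 2: N2 → N4 ← N0 → N3
  N4 is a collider here and neither N4 nor any of its descendants is conditioned on, so the collider stays closed — the path is blocked at N4.
Every path is blocked, so N2 and N3 are d-separated given ∅.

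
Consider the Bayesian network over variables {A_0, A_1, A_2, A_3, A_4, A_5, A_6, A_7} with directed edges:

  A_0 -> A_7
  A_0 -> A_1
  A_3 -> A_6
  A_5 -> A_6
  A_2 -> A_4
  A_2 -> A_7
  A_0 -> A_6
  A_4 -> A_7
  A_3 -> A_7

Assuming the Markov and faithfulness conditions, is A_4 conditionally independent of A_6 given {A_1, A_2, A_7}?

No — A_4 and A_6 are not d-separated given {A_1, A_2, A_7}.

There are 4 undirected paths between A_4 and A_6; checking each against the conditioning set {A_1, A_2, A_7}:
Path 1: A_4 ← A_2 → A_7 ← A_0 → A_6
  A_2 is a fork here and A_2 is conditioned on, so the path is blocked at A_2.
Path 2: A_4 ← A_2 → A_7 ← A_3 → A_6
  A_2 is a fork here and A_2 is conditioned on, so the path is blocked at A_2.
Path 3: A_4 → A_7 ← A_0 → A_6
  A_7 is a collider and A_7 is conditioned on, which opens it; A_0 is a fork and A_0 is not conditioned on — no node blocks this path, so it is active.
Path 4: A_4 → A_7 ← A_3 → A_6
  A_7 is a collider and A_7 is conditioned on, which opens it; A_3 is a fork and A_3 is not conditioned on — no node blocks this path, so it is active.
At least one path is unblocked, so d-separation fails.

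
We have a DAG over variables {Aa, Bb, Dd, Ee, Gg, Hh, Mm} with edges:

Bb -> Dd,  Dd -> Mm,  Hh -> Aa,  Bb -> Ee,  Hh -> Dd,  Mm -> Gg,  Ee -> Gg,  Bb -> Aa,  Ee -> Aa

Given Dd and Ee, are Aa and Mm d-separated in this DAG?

Yes — Aa and Mm are d-separated given {Dd, Ee}.

There are 6 undirected paths between Aa and Mm; checking each against the conditioning set {Dd, Ee}:
  1. Aa ← Hh → Dd → Mm — Hh:fork[open]; Dd:chain[blocks] ⇒ blocked
  2. Aa ← Hh → Dd ← Bb → Ee → Gg ← Mm — Hh:fork[open]; Dd:collider[open]; Bb:fork[open]; Ee:chain[blocks]; Gg:collider[blocks] ⇒ blocked
  3. Aa ← Ee → Gg ← Mm — Ee:fork[blocks]; Gg:collider[blocks] ⇒ blocked
  4. Aa ← Ee ← Bb → Dd → Mm — Ee:chain[blocks]; Bb:fork[open]; Dd:chain[blocks] ⇒ blocked
  5. Aa ← Bb → Ee → Gg ← Mm — Bb:fork[open]; Ee:chain[blocks]; Gg:collider[blocks] ⇒ blocked
  6. Aa ← Bb → Dd → Mm — Bb:fork[open]; Dd:chain[blocks] ⇒ blocked
Since every path is blocked, d-separation holds.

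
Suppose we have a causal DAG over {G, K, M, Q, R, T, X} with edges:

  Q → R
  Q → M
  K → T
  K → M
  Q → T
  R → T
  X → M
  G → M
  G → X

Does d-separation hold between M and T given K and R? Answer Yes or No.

There are 3 undirected paths between M and T; checking each against the conditioning set {K, R}:
  1. M ← Q → R → T — Q:fork[open]; R:chain[blocks] ⇒ blocked
  2. M ← Q → T — Q:fork[open] ⇒ active
  3. M ← K → T — K:fork[blocks] ⇒ blocked
Since the path M ← Q → T is active, M and T are not d-separated given {K, R}.

No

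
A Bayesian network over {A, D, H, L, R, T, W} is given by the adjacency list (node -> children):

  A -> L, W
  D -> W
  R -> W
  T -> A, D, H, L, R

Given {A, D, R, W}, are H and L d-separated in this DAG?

No

4 paths connect H and L; each must be blocked for d-separation to hold:
Path 1: H ← T → A → L
  A is a chain here and A is conditioned on, so the path is blocked at A.
Path 2: H ← T → D → W ← A → L
  D is a chain here and D is conditioned on, so the path is blocked at D.
Path 3: H ← T → R → W ← A → L
  R is a chain here and R is conditioned on, so the path is blocked at R.
Path 4: H ← T → L
  T is a fork and T is not conditioned on — no node blocks this path, so it is active.
Since the path H ← T → L is active, H and L are not d-separated given {A, D, R, W}.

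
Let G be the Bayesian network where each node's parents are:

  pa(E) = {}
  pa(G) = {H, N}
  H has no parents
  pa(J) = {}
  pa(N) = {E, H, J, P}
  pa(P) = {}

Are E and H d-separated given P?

We examine all 2 paths between E and H:
  1. E → N → G ← H — N:chain[open]; G:collider[blocks] ⇒ blocked
  2. E → N ← H — N:collider[blocks] ⇒ blocked
Every path is blocked, so E and H are d-separated given {P}.

Yes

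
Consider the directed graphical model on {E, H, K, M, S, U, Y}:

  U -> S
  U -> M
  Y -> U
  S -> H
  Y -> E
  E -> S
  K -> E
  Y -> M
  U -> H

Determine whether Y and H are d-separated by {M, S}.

No

Enumerating the 6 paths from Y to H and testing each for blocking by {M, S}:
  1. Y → E → S → H — E:chain[open]; S:chain[blocks] ⇒ blocked
  2. Y → E → S ← U → H — E:chain[open]; S:collider[open]; U:fork[open] ⇒ active
  3. Y → M ← U → H — M:collider[open]; U:fork[open] ⇒ active
  4. Y → M ← U → S → H — M:collider[open]; U:fork[open]; S:chain[blocks] ⇒ blocked
  5. Y → U → H — U:chain[open] ⇒ active
  6. Y → U → S → H — U:chain[open]; S:chain[blocks] ⇒ blocked
Because an active path exists, Y and H are not d-separated.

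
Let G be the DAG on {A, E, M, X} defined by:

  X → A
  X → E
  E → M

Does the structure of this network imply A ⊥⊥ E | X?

Only one path connects A and E:
  1. A ← X → E — X:fork[blocks] ⇒ blocked
Since every path is blocked, d-separation holds.

Yes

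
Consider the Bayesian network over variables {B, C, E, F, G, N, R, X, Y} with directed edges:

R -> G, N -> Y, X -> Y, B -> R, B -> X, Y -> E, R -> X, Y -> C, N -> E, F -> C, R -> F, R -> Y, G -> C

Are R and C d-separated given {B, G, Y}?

5 paths connect R and C; each must be blocked for d-separation to hold:
Path 1: R → F → C
  F is a chain and F is not conditioned on — no node blocks this path, so it is active.
Path 2: R → X → Y → C
  Y is a chain here and Y is conditioned on, so the path is blocked at Y.
Path 3: R → G → C
  G is a chain here and G is conditioned on, so the path is blocked at G.
Path 4: R ← B → X → Y → C
  B is a fork here and B is conditioned on, so the path is blocked at B.
Path 5: R → Y → C
  Y is a chain here and Y is conditioned on, so the path is blocked at Y.
Because an active path exists, R and C are not d-separated.

No — R and C are not d-separated given {B, G, Y}.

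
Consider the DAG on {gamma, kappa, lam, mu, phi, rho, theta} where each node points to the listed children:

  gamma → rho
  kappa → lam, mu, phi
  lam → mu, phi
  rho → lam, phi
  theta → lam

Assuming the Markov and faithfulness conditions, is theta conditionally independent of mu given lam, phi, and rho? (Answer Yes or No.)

No

4 paths connect theta and mu; each must be blocked for d-separation to hold:
Path 1: theta → lam ← kappa → mu
  lam is a collider and lam is conditioned on, which opens it; kappa is a fork and kappa is not conditioned on — no node blocks this path, so it is active.
Path 2: theta → lam → phi ← kappa → mu
  lam is a chain here and lam is conditioned on, so the path is blocked at lam.
Path 3: theta → lam → mu
  lam is a chain here and lam is conditioned on, so the path is blocked at lam.
Path 4: theta → lam ← rho → phi ← kappa → mu
  rho is a fork here and rho is conditioned on, so the path is blocked at rho.
Because an active path exists, theta and mu are not d-separated.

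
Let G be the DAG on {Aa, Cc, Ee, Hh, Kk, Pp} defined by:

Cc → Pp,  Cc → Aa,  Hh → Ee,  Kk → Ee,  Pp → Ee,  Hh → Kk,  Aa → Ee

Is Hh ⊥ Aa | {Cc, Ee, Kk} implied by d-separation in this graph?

No

There are 4 undirected paths between Hh and Aa; checking each against the conditioning set {Cc, Ee, Kk}:
  1. Hh → Kk → Ee ← Aa — Kk:chain[blocks]; Ee:collider[open] ⇒ blocked
  2. Hh → Kk → Ee ← Pp ← Cc → Aa — Kk:chain[blocks]; Ee:collider[open]; Pp:chain[open]; Cc:fork[blocks] ⇒ blocked
  3. Hh → Ee ← Aa — Ee:collider[open] ⇒ active
  4. Hh → Ee ← Pp ← Cc → Aa — Ee:collider[open]; Pp:chain[open]; Cc:fork[blocks] ⇒ blocked
Since the path Hh → Ee ← Aa is active, Hh and Aa are not d-separated given {Cc, Ee, Kk}.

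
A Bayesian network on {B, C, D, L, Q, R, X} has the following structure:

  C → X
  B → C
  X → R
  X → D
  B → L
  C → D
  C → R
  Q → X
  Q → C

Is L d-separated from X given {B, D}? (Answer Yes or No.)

Yes — L and X are d-separated given {B, D}.

There are 4 undirected paths between L and X; checking each against the conditioning set {B, D}:
Path 1: L ← B → C → X
  B is a fork here and B is conditioned on, so the path is blocked at B.
Path 2: L ← B → C → R ← X
  B is a fork here and B is conditioned on, so the path is blocked at B.
Path 3: L ← B → C ← Q → X
  B is a fork here and B is conditioned on, so the path is blocked at B.
Path 4: L ← B → C → D ← X
  B is a fork here and B is conditioned on, so the path is blocked at B.
All paths are blocked; L ⊥ X | {B, D} holds.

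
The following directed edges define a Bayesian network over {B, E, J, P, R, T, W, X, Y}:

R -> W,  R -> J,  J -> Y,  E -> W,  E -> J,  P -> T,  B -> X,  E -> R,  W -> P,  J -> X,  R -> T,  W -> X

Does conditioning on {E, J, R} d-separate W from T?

We examine all 6 paths between W and T:
  1. W → P → T — P:chain[open] ⇒ active
  2. W → X ← J ← E → R → T — X:collider[blocks]; J:chain[blocks]; E:fork[blocks]; R:chain[blocks] ⇒ blocked
  3. W → X ← J ← R → T — X:collider[blocks]; J:chain[blocks]; R:fork[blocks] ⇒ blocked
  4. W ← E → J ← R → T — E:fork[blocks]; J:collider[open]; R:fork[blocks] ⇒ blocked
  5. W ← E → R → T — E:fork[blocks]; R:chain[blocks] ⇒ blocked
  6. W ← R → T — R:fork[blocks] ⇒ blocked
Since the path W → P → T is active, W and T are not d-separated given {E, J, R}.

No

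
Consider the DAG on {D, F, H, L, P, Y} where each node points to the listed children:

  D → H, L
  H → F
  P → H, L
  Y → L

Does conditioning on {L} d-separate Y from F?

No

2 paths connect Y and F; each must be blocked for d-separation to hold:
Path 1: Y → L ← D → H → F
  L is a collider and L is conditioned on, which opens it; D is a fork and D is not conditioned on; H is a chain and H is not conditioned on — no node blocks this path, so it is active.
Path 2: Y → L ← P → H → F
  L is a collider and L is conditioned on, which opens it; P is a fork and P is not conditioned on; H is a chain and H is not conditioned on — no node blocks this path, so it is active.
Because an active path exists, Y and F are not d-separated.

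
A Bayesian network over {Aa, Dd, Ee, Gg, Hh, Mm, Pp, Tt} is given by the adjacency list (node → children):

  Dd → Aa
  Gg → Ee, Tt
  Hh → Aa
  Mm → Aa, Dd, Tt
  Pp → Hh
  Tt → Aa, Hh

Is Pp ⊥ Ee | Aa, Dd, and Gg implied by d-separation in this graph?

4 paths connect Pp and Ee; each must be blocked for d-separation to hold:
  1. Pp → Hh ← Tt ← Gg → Ee — Hh:collider[open]; Tt:chain[open]; Gg:fork[blocks] ⇒ blocked
  2. Pp → Hh → Aa ← Tt ← Gg → Ee — Hh:chain[open]; Aa:collider[open]; Tt:chain[open]; Gg:fork[blocks] ⇒ blocked
  3. Pp → Hh → Aa ← Dd ← Mm → Tt ← Gg → Ee — Hh:chain[open]; Aa:collider[open]; Dd:chain[blocks]; Mm:fork[open]; Tt:collider[open]; Gg:fork[blocks] ⇒ blocked
  4. Pp → Hh → Aa ← Mm → Tt ← Gg → Ee — Hh:chain[open]; Aa:collider[open]; Mm:fork[open]; Tt:collider[open]; Gg:fork[blocks] ⇒ blocked
All paths are blocked; Pp ⊥ Ee | {Aa, Dd, Gg} holds.

Yes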